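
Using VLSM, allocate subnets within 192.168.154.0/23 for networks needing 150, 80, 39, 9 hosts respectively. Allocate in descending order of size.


150 hosts -> /24 (254 usable): 192.168.154.0/24
80 hosts -> /25 (126 usable): 192.168.155.0/25
39 hosts -> /26 (62 usable): 192.168.155.128/26
9 hosts -> /28 (14 usable): 192.168.155.192/28
Allocation: 192.168.154.0/24 (150 hosts, 254 usable); 192.168.155.0/25 (80 hosts, 126 usable); 192.168.155.128/26 (39 hosts, 62 usable); 192.168.155.192/28 (9 hosts, 14 usable)


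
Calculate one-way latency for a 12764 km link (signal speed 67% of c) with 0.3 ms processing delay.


Speed = 0.67 * 3e5 km/s = 201000 km/s
Propagation delay = 12764 / 201000 = 0.0635 s = 63.5025 ms
Processing delay = 0.3 ms
Total one-way latency = 63.8025 ms


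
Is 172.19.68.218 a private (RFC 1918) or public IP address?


RFC 1918 private ranges:
  10.0.0.0/8 (10.0.0.0 - 10.255.255.255)
  172.16.0.0/12 (172.16.0.0 - 172.31.255.255)
  192.168.0.0/16 (192.168.0.0 - 192.168.255.255)
Private (in 172.16.0.0/12)


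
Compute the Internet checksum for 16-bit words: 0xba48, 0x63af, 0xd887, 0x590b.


Sum all words (with carry folding):
+ 0xba48 = 0xba48
+ 0x63af = 0x1df8
+ 0xd887 = 0xf67f
+ 0x590b = 0x4f8b
One's complement: ~0x4f8b
Checksum = 0xb074


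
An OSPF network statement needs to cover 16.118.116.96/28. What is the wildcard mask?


Subnet mask: 255.255.255.240
Wildcard = 255.255.255.255 - subnet mask
255 - 255 = 0
255 - 255 = 0
255 - 255 = 0
255 - 240 = 15
Wildcard: 0.0.0.15


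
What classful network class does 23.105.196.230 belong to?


First octet: 23
Binary: 00010111
0xxxxxxx -> Class A (1-126)
Class A, default mask 255.0.0.0 (/8)


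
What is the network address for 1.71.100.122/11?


IP:   00000001.01000111.01100100.01111010
Mask: 11111111.11100000.00000000.00000000
AND operation:
Net:  00000001.01000000.00000000.00000000
Network: 1.64.0.0/11


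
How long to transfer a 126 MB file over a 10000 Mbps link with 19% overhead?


Effective throughput = 10000 * (1 - 19/100) = 8100.0 Mbps
File size in Mb = 126 * 8 = 1008 Mb
Time = 1008 / 8100.0
Time = 0.1244 seconds


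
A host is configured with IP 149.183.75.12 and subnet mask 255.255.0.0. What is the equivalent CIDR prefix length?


Binary: 11111111.11111111.00000000.00000000
Count leading 1s
Prefix: /16


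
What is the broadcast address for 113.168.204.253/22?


Network: 113.168.204.0/22
Host bits = 10
Set all host bits to 1:
Broadcast: 113.168.207.255


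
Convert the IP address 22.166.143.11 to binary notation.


22 = 00010110
166 = 10100110
143 = 10001111
11 = 00001011
Binary: 00010110.10100110.10001111.00001011


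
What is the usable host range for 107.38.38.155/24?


Network: 107.38.38.0
Broadcast: 107.38.38.255
First usable = network + 1
Last usable = broadcast - 1
Range: 107.38.38.1 to 107.38.38.254


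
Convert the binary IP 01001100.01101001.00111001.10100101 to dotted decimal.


01001100 = 76
01101001 = 105
00111001 = 57
10100101 = 165
IP: 76.105.57.165


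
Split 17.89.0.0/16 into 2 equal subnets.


New prefix = 16 + 1 = 17
Each subnet has 32768 addresses
  17.89.0.0/17
  17.89.128.0/17
Subnets: 17.89.0.0/17, 17.89.128.0/17


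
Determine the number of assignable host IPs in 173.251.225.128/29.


Host bits = 32 - 29 = 3
Total addresses = 2^3 = 8
Usable = total - 2 (network and broadcast)
Usable hosts: 6


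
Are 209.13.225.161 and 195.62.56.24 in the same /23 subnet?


Mask: 255.255.254.0
209.13.225.161 AND mask = 209.13.224.0
195.62.56.24 AND mask = 195.62.56.0
No, different subnets (209.13.224.0 vs 195.62.56.0)


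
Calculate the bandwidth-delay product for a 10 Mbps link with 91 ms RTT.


BDP = bandwidth * RTT
= 10 Mbps * 91 ms
= 10 * 1e6 * 91 / 1000 bits
= 910000 bits
= 113750 bytes
= 111.084 KB
BDP = 910000 bits (113750 bytes)


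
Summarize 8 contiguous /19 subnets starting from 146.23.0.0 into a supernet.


Original prefix: /19
Number of subnets: 8 = 2^3
New prefix = 19 - 3 = 16
Supernet: 146.23.0.0/16


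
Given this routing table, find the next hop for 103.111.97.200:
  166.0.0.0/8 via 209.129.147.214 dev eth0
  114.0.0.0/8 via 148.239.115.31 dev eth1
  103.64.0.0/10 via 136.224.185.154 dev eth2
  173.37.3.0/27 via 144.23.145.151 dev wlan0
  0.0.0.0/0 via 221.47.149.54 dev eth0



Longest prefix match for 103.111.97.200:
  /8 166.0.0.0: no
  /8 114.0.0.0: no
  /10 103.64.0.0: MATCH
  /27 173.37.3.0: no
  /0 0.0.0.0: MATCH
Selected: next-hop 136.224.185.154 via eth2 (matched /10)


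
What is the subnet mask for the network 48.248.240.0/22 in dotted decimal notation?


/22 means 22 network bits, 10 host bits
Binary: 11111111111111111111110000000000
Mask: 255.255.252.0


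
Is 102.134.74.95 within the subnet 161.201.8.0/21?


Subnet network: 161.201.8.0
Test IP AND mask: 102.134.72.0
No, 102.134.74.95 is not in 161.201.8.0/21


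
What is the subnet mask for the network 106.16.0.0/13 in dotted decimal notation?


/13 means 13 network bits, 19 host bits
Binary: 11111111111110000000000000000000
Mask: 255.248.0.0


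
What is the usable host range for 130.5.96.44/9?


Network: 130.0.0.0
Broadcast: 130.127.255.255
First usable = network + 1
Last usable = broadcast - 1
Range: 130.0.0.1 to 130.127.255.254


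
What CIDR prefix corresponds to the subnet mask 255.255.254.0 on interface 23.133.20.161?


Binary: 11111111.11111111.11111110.00000000
Count leading 1s
Prefix: /23


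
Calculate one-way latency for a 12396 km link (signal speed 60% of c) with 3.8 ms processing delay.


Speed = 0.6 * 3e5 km/s = 180000 km/s
Propagation delay = 12396 / 180000 = 0.0689 s = 68.8667 ms
Processing delay = 3.8 ms
Total one-way latency = 72.6667 ms


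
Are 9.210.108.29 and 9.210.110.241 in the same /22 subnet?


Mask: 255.255.252.0
9.210.108.29 AND mask = 9.210.108.0
9.210.110.241 AND mask = 9.210.108.0
Yes, same subnet (9.210.108.0)


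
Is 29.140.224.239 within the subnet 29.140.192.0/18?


Subnet network: 29.140.192.0
Test IP AND mask: 29.140.192.0
Yes, 29.140.224.239 is in 29.140.192.0/18


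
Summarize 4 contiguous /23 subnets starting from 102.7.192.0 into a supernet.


Original prefix: /23
Number of subnets: 4 = 2^2
New prefix = 23 - 2 = 21
Supernet: 102.7.192.0/21


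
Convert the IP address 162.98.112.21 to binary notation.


162 = 10100010
98 = 01100010
112 = 01110000
21 = 00010101
Binary: 10100010.01100010.01110000.00010101


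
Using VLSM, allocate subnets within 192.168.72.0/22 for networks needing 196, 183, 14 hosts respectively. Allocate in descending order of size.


196 hosts -> /24 (254 usable): 192.168.72.0/24
183 hosts -> /24 (254 usable): 192.168.73.0/24
14 hosts -> /28 (14 usable): 192.168.74.0/28
Allocation: 192.168.72.0/24 (196 hosts, 254 usable); 192.168.73.0/24 (183 hosts, 254 usable); 192.168.74.0/28 (14 hosts, 14 usable)


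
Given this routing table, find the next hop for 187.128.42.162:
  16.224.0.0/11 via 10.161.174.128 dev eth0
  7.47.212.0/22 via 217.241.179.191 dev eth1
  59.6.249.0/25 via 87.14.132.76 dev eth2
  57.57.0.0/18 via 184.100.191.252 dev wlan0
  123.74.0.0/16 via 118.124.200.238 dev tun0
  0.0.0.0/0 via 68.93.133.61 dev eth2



Longest prefix match for 187.128.42.162:
  /11 16.224.0.0: no
  /22 7.47.212.0: no
  /25 59.6.249.0: no
  /18 57.57.0.0: no
  /16 123.74.0.0: no
  /0 0.0.0.0: MATCH
Selected: next-hop 68.93.133.61 via eth2 (matched /0)


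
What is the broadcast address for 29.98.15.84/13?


Network: 29.96.0.0/13
Host bits = 19
Set all host bits to 1:
Broadcast: 29.103.255.255


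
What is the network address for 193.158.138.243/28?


IP:   11000001.10011110.10001010.11110011
Mask: 11111111.11111111.11111111.11110000
AND operation:
Net:  11000001.10011110.10001010.11110000
Network: 193.158.138.240/28


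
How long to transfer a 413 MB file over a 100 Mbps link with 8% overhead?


Effective throughput = 100 * (1 - 8/100) = 92 Mbps
File size in Mb = 413 * 8 = 3304 Mb
Time = 3304 / 92
Time = 35.913 seconds


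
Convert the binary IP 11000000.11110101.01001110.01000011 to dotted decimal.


11000000 = 192
11110101 = 245
01001110 = 78
01000011 = 67
IP: 192.245.78.67


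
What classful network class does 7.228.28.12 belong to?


First octet: 7
Binary: 00000111
0xxxxxxx -> Class A (1-126)
Class A, default mask 255.0.0.0 (/8)


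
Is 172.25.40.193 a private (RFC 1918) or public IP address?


RFC 1918 private ranges:
  10.0.0.0/8 (10.0.0.0 - 10.255.255.255)
  172.16.0.0/12 (172.16.0.0 - 172.31.255.255)
  192.168.0.0/16 (192.168.0.0 - 192.168.255.255)
Private (in 172.16.0.0/12)


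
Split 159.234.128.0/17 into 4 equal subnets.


New prefix = 17 + 2 = 19
Each subnet has 8192 addresses
  159.234.128.0/19
  159.234.160.0/19
  159.234.192.0/19
  159.234.224.0/19
Subnets: 159.234.128.0/19, 159.234.160.0/19, 159.234.192.0/19, 159.234.224.0/19


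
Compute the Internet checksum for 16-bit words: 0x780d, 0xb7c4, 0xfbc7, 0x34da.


Sum all words (with carry folding):
+ 0x780d = 0x780d
+ 0xb7c4 = 0x2fd2
+ 0xfbc7 = 0x2b9a
+ 0x34da = 0x6074
One's complement: ~0x6074
Checksum = 0x9f8b


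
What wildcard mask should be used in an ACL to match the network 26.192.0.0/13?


Subnet mask: 255.248.0.0
Wildcard = 255.255.255.255 - subnet mask
255 - 255 = 0
255 - 248 = 7
255 - 0 = 255
255 - 0 = 255
Wildcard: 0.7.255.255


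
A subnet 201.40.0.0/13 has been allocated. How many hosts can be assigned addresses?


Host bits = 32 - 13 = 19
Total addresses = 2^19 = 524288
Usable = total - 2 (network and broadcast)
Usable hosts: 524286


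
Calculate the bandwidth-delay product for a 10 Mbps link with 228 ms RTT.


BDP = bandwidth * RTT
= 10 Mbps * 228 ms
= 10 * 1e6 * 228 / 1000 bits
= 2280000 bits
= 285000 bytes
= 278.3203 KB
BDP = 2280000 bits (285000 bytes)


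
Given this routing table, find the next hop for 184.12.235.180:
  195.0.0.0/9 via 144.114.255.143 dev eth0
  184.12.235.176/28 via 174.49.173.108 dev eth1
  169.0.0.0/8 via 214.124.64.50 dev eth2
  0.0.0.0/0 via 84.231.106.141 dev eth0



Longest prefix match for 184.12.235.180:
  /9 195.0.0.0: no
  /28 184.12.235.176: MATCH
  /8 169.0.0.0: no
  /0 0.0.0.0: MATCH
Selected: next-hop 174.49.173.108 via eth1 (matched /28)


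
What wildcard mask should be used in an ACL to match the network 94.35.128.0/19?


Subnet mask: 255.255.224.0
Wildcard = 255.255.255.255 - subnet mask
255 - 255 = 0
255 - 255 = 0
255 - 224 = 31
255 - 0 = 255
Wildcard: 0.0.31.255


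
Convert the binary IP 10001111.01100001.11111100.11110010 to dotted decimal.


10001111 = 143
01100001 = 97
11111100 = 252
11110010 = 242
IP: 143.97.252.242


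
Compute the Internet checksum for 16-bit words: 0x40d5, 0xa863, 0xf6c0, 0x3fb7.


Sum all words (with carry folding):
+ 0x40d5 = 0x40d5
+ 0xa863 = 0xe938
+ 0xf6c0 = 0xdff9
+ 0x3fb7 = 0x1fb1
One's complement: ~0x1fb1
Checksum = 0xe04e


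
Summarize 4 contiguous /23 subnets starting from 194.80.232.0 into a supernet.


Original prefix: /23
Number of subnets: 4 = 2^2
New prefix = 23 - 2 = 21
Supernet: 194.80.232.0/21


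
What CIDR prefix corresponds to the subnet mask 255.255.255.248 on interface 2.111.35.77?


Binary: 11111111.11111111.11111111.11111000
Count leading 1s
Prefix: /29


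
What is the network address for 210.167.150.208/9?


IP:   11010010.10100111.10010110.11010000
Mask: 11111111.10000000.00000000.00000000
AND operation:
Net:  11010010.10000000.00000000.00000000
Network: 210.128.0.0/9


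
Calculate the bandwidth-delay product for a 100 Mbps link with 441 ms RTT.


BDP = bandwidth * RTT
= 100 Mbps * 441 ms
= 100 * 1e6 * 441 / 1000 bits
= 44100000 bits
= 5512500 bytes
= 5383.3008 KB
BDP = 44100000 bits (5512500 bytes)


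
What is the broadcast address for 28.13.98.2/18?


Network: 28.13.64.0/18
Host bits = 14
Set all host bits to 1:
Broadcast: 28.13.127.255


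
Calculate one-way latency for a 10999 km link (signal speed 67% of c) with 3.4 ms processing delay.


Speed = 0.67 * 3e5 km/s = 201000 km/s
Propagation delay = 10999 / 201000 = 0.0547 s = 54.7214 ms
Processing delay = 3.4 ms
Total one-way latency = 58.1214 ms


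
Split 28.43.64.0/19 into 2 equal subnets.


New prefix = 19 + 1 = 20
Each subnet has 4096 addresses
  28.43.64.0/20
  28.43.80.0/20
Subnets: 28.43.64.0/20, 28.43.80.0/20


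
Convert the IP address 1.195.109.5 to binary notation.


1 = 00000001
195 = 11000011
109 = 01101101
5 = 00000101
Binary: 00000001.11000011.01101101.00000101


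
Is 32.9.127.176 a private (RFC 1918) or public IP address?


RFC 1918 private ranges:
  10.0.0.0/8 (10.0.0.0 - 10.255.255.255)
  172.16.0.0/12 (172.16.0.0 - 172.31.255.255)
  192.168.0.0/16 (192.168.0.0 - 192.168.255.255)
Public (not in any RFC 1918 range)


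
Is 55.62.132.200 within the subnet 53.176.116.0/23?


Subnet network: 53.176.116.0
Test IP AND mask: 55.62.132.0
No, 55.62.132.200 is not in 53.176.116.0/23


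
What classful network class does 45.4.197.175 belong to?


First octet: 45
Binary: 00101101
0xxxxxxx -> Class A (1-126)
Class A, default mask 255.0.0.0 (/8)


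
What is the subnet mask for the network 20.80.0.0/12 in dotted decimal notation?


/12 means 12 network bits, 20 host bits
Binary: 11111111111100000000000000000000
Mask: 255.240.0.0


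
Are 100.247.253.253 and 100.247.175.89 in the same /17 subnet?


Mask: 255.255.128.0
100.247.253.253 AND mask = 100.247.128.0
100.247.175.89 AND mask = 100.247.128.0
Yes, same subnet (100.247.128.0)


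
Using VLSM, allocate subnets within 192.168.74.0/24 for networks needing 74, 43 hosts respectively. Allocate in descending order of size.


74 hosts -> /25 (126 usable): 192.168.74.0/25
43 hosts -> /26 (62 usable): 192.168.74.128/26
Allocation: 192.168.74.0/25 (74 hosts, 126 usable); 192.168.74.128/26 (43 hosts, 62 usable)


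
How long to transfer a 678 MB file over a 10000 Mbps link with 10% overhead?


Effective throughput = 10000 * (1 - 10/100) = 9000 Mbps
File size in Mb = 678 * 8 = 5424 Mb
Time = 5424 / 9000
Time = 0.6027 seconds


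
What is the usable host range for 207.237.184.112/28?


Network: 207.237.184.112
Broadcast: 207.237.184.127
First usable = network + 1
Last usable = broadcast - 1
Range: 207.237.184.113 to 207.237.184.126


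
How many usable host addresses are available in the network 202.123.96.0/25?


Host bits = 32 - 25 = 7
Total addresses = 2^7 = 128
Usable = total - 2 (network and broadcast)
Usable hosts: 126


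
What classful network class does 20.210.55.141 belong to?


First octet: 20
Binary: 00010100
0xxxxxxx -> Class A (1-126)
Class A, default mask 255.0.0.0 (/8)


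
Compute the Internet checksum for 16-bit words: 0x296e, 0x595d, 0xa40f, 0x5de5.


Sum all words (with carry folding):
+ 0x296e = 0x296e
+ 0x595d = 0x82cb
+ 0xa40f = 0x26db
+ 0x5de5 = 0x84c0
One's complement: ~0x84c0
Checksum = 0x7b3f


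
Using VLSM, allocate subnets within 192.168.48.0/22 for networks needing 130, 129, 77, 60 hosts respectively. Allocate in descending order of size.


130 hosts -> /24 (254 usable): 192.168.48.0/24
129 hosts -> /24 (254 usable): 192.168.49.0/24
77 hosts -> /25 (126 usable): 192.168.50.0/25
60 hosts -> /26 (62 usable): 192.168.50.128/26
Allocation: 192.168.48.0/24 (130 hosts, 254 usable); 192.168.49.0/24 (129 hosts, 254 usable); 192.168.50.0/25 (77 hosts, 126 usable); 192.168.50.128/26 (60 hosts, 62 usable)


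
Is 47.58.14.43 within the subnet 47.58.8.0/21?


Subnet network: 47.58.8.0
Test IP AND mask: 47.58.8.0
Yes, 47.58.14.43 is in 47.58.8.0/21


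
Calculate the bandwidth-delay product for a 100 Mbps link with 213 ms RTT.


BDP = bandwidth * RTT
= 100 Mbps * 213 ms
= 100 * 1e6 * 213 / 1000 bits
= 21300000 bits
= 2662500 bytes
= 2600.0977 KB
BDP = 21300000 bits (2662500 bytes)


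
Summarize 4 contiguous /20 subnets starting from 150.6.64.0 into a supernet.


Original prefix: /20
Number of subnets: 4 = 2^2
New prefix = 20 - 2 = 18
Supernet: 150.6.64.0/18


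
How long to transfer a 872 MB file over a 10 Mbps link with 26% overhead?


Effective throughput = 10 * (1 - 26/100) = 7.4 Mbps
File size in Mb = 872 * 8 = 6976 Mb
Time = 6976 / 7.4
Time = 942.7027 seconds


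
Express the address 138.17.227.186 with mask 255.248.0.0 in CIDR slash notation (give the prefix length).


Binary: 11111111.11111000.00000000.00000000
Count leading 1s
Prefix: /13


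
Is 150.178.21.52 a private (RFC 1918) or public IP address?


RFC 1918 private ranges:
  10.0.0.0/8 (10.0.0.0 - 10.255.255.255)
  172.16.0.0/12 (172.16.0.0 - 172.31.255.255)
  192.168.0.0/16 (192.168.0.0 - 192.168.255.255)
Public (not in any RFC 1918 range)


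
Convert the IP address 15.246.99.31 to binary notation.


15 = 00001111
246 = 11110110
99 = 01100011
31 = 00011111
Binary: 00001111.11110110.01100011.00011111


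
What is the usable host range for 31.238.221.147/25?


Network: 31.238.221.128
Broadcast: 31.238.221.255
First usable = network + 1
Last usable = broadcast - 1
Range: 31.238.221.129 to 31.238.221.254


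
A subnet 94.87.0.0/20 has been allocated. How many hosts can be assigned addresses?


Host bits = 32 - 20 = 12
Total addresses = 2^12 = 4096
Usable = total - 2 (network and broadcast)
Usable hosts: 4094


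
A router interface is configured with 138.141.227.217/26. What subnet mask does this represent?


/26 means 26 network bits, 6 host bits
Binary: 11111111111111111111111111000000
Mask: 255.255.255.192


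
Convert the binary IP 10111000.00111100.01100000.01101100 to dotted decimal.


10111000 = 184
00111100 = 60
01100000 = 96
01101100 = 108
IP: 184.60.96.108


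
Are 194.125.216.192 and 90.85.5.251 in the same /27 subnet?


Mask: 255.255.255.224
194.125.216.192 AND mask = 194.125.216.192
90.85.5.251 AND mask = 90.85.5.224
No, different subnets (194.125.216.192 vs 90.85.5.224)


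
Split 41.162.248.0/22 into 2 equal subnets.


New prefix = 22 + 1 = 23
Each subnet has 512 addresses
  41.162.248.0/23
  41.162.250.0/23
Subnets: 41.162.248.0/23, 41.162.250.0/23


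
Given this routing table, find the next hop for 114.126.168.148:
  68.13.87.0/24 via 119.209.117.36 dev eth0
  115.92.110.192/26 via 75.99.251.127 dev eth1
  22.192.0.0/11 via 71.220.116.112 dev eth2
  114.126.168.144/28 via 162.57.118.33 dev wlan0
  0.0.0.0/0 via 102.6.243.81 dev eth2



Longest prefix match for 114.126.168.148:
  /24 68.13.87.0: no
  /26 115.92.110.192: no
  /11 22.192.0.0: no
  /28 114.126.168.144: MATCH
  /0 0.0.0.0: MATCH
Selected: next-hop 162.57.118.33 via wlan0 (matched /28)


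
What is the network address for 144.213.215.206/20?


IP:   10010000.11010101.11010111.11001110
Mask: 11111111.11111111.11110000.00000000
AND operation:
Net:  10010000.11010101.11010000.00000000
Network: 144.213.208.0/20


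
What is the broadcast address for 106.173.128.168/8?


Network: 106.0.0.0/8
Host bits = 24
Set all host bits to 1:
Broadcast: 106.255.255.255


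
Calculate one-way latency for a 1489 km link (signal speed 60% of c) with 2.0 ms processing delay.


Speed = 0.6 * 3e5 km/s = 180000 km/s
Propagation delay = 1489 / 180000 = 0.0083 s = 8.2722 ms
Processing delay = 2.0 ms
Total one-way latency = 10.2722 ms


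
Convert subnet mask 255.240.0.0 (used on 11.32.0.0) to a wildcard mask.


Subnet mask: 255.240.0.0
Wildcard = 255.255.255.255 - subnet mask
255 - 255 = 0
255 - 240 = 15
255 - 0 = 255
255 - 0 = 255
Wildcard: 0.15.255.255


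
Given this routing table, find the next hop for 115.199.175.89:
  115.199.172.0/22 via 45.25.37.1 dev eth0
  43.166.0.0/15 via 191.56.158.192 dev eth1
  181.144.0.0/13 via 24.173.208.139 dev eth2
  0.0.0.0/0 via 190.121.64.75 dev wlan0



Longest prefix match for 115.199.175.89:
  /22 115.199.172.0: MATCH
  /15 43.166.0.0: no
  /13 181.144.0.0: no
  /0 0.0.0.0: MATCH
Selected: next-hop 45.25.37.1 via eth0 (matched /22)


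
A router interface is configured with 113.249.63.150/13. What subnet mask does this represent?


/13 means 13 network bits, 19 host bits
Binary: 11111111111110000000000000000000
Mask: 255.248.0.0


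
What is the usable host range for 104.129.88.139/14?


Network: 104.128.0.0
Broadcast: 104.131.255.255
First usable = network + 1
Last usable = broadcast - 1
Range: 104.128.0.1 to 104.131.255.254


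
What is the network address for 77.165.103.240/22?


IP:   01001101.10100101.01100111.11110000
Mask: 11111111.11111111.11111100.00000000
AND operation:
Net:  01001101.10100101.01100100.00000000
Network: 77.165.100.0/22


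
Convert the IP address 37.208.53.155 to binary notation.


37 = 00100101
208 = 11010000
53 = 00110101
155 = 10011011
Binary: 00100101.11010000.00110101.10011011


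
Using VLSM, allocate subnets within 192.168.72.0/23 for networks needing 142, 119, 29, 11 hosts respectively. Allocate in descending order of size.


142 hosts -> /24 (254 usable): 192.168.72.0/24
119 hosts -> /25 (126 usable): 192.168.73.0/25
29 hosts -> /27 (30 usable): 192.168.73.128/27
11 hosts -> /28 (14 usable): 192.168.73.160/28
Allocation: 192.168.72.0/24 (142 hosts, 254 usable); 192.168.73.0/25 (119 hosts, 126 usable); 192.168.73.128/27 (29 hosts, 30 usable); 192.168.73.160/28 (11 hosts, 14 usable)


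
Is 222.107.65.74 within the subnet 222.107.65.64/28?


Subnet network: 222.107.65.64
Test IP AND mask: 222.107.65.64
Yes, 222.107.65.74 is in 222.107.65.64/28


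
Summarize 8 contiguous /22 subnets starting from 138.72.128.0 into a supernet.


Original prefix: /22
Number of subnets: 8 = 2^3
New prefix = 22 - 3 = 19
Supernet: 138.72.128.0/19


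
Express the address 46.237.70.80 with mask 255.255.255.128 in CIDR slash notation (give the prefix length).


Binary: 11111111.11111111.11111111.10000000
Count leading 1s
Prefix: /25


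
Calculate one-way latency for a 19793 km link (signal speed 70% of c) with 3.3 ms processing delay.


Speed = 0.7 * 3e5 km/s = 210000 km/s
Propagation delay = 19793 / 210000 = 0.0943 s = 94.2524 ms
Processing delay = 3.3 ms
Total one-way latency = 97.5524 ms


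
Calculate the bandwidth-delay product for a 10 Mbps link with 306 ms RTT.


BDP = bandwidth * RTT
= 10 Mbps * 306 ms
= 10 * 1e6 * 306 / 1000 bits
= 3060000 bits
= 382500 bytes
= 373.5352 KB
BDP = 3060000 bits (382500 bytes)


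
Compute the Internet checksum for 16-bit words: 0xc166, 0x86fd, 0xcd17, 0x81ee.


Sum all words (with carry folding):
+ 0xc166 = 0xc166
+ 0x86fd = 0x4864
+ 0xcd17 = 0x157c
+ 0x81ee = 0x976a
One's complement: ~0x976a
Checksum = 0x6895


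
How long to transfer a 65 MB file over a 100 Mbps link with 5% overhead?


Effective throughput = 100 * (1 - 5/100) = 95 Mbps
File size in Mb = 65 * 8 = 520 Mb
Time = 520 / 95
Time = 5.4737 seconds


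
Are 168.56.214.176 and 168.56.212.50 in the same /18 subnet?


Mask: 255.255.192.0
168.56.214.176 AND mask = 168.56.192.0
168.56.212.50 AND mask = 168.56.192.0
Yes, same subnet (168.56.192.0)


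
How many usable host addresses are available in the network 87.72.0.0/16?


Host bits = 32 - 16 = 16
Total addresses = 2^16 = 65536
Usable = total - 2 (network and broadcast)
Usable hosts: 65534


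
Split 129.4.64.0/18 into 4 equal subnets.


New prefix = 18 + 2 = 20
Each subnet has 4096 addresses
  129.4.64.0/20
  129.4.80.0/20
  129.4.96.0/20
  129.4.112.0/20
Subnets: 129.4.64.0/20, 129.4.80.0/20, 129.4.96.0/20, 129.4.112.0/20


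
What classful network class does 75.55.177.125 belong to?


First octet: 75
Binary: 01001011
0xxxxxxx -> Class A (1-126)
Class A, default mask 255.0.0.0 (/8)


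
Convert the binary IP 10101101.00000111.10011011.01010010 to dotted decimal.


10101101 = 173
00000111 = 7
10011011 = 155
01010010 = 82
IP: 173.7.155.82


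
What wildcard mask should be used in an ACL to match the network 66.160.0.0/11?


Subnet mask: 255.224.0.0
Wildcard = 255.255.255.255 - subnet mask
255 - 255 = 0
255 - 224 = 31
255 - 0 = 255
255 - 0 = 255
Wildcard: 0.31.255.255


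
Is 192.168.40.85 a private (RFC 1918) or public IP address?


RFC 1918 private ranges:
  10.0.0.0/8 (10.0.0.0 - 10.255.255.255)
  172.16.0.0/12 (172.16.0.0 - 172.31.255.255)
  192.168.0.0/16 (192.168.0.0 - 192.168.255.255)
Private (in 192.168.0.0/16)


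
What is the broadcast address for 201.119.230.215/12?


Network: 201.112.0.0/12
Host bits = 20
Set all host bits to 1:
Broadcast: 201.127.255.255


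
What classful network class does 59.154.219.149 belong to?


First octet: 59
Binary: 00111011
0xxxxxxx -> Class A (1-126)
Class A, default mask 255.0.0.0 (/8)


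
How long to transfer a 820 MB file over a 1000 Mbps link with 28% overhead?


Effective throughput = 1000 * (1 - 28/100) = 720 Mbps
File size in Mb = 820 * 8 = 6560 Mb
Time = 6560 / 720
Time = 9.1111 seconds


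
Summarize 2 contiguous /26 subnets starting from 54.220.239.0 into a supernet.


Original prefix: /26
Number of subnets: 2 = 2^1
New prefix = 26 - 1 = 25
Supernet: 54.220.239.0/25


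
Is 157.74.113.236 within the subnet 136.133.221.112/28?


Subnet network: 136.133.221.112
Test IP AND mask: 157.74.113.224
No, 157.74.113.236 is not in 136.133.221.112/28


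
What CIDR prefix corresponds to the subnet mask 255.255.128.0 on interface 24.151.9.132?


Binary: 11111111.11111111.10000000.00000000
Count leading 1s
Prefix: /17


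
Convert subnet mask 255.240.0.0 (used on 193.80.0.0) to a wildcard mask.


Subnet mask: 255.240.0.0
Wildcard = 255.255.255.255 - subnet mask
255 - 255 = 0
255 - 240 = 15
255 - 0 = 255
255 - 0 = 255
Wildcard: 0.15.255.255


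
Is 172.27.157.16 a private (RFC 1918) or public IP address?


RFC 1918 private ranges:
  10.0.0.0/8 (10.0.0.0 - 10.255.255.255)
  172.16.0.0/12 (172.16.0.0 - 172.31.255.255)
  192.168.0.0/16 (192.168.0.0 - 192.168.255.255)
Private (in 172.16.0.0/12)


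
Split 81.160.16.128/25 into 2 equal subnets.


New prefix = 25 + 1 = 26
Each subnet has 64 addresses
  81.160.16.128/26
  81.160.16.192/26
Subnets: 81.160.16.128/26, 81.160.16.192/26


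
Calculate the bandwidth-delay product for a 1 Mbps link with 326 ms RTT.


BDP = bandwidth * RTT
= 1 Mbps * 326 ms
= 1 * 1e6 * 326 / 1000 bits
= 326000 bits
= 40750 bytes
= 39.7949 KB
BDP = 326000 bits (40750 bytes)


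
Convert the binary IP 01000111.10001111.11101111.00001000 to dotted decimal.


01000111 = 71
10001111 = 143
11101111 = 239
00001000 = 8
IP: 71.143.239.8


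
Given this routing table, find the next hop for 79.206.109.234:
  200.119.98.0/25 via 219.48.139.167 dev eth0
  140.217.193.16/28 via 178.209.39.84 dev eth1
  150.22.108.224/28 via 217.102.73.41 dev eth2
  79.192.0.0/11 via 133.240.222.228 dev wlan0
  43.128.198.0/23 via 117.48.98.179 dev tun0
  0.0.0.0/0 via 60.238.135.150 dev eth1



Longest prefix match for 79.206.109.234:
  /25 200.119.98.0: no
  /28 140.217.193.16: no
  /28 150.22.108.224: no
  /11 79.192.0.0: MATCH
  /23 43.128.198.0: no
  /0 0.0.0.0: MATCH
Selected: next-hop 133.240.222.228 via wlan0 (matched /11)


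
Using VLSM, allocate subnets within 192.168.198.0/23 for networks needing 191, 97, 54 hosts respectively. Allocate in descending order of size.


191 hosts -> /24 (254 usable): 192.168.198.0/24
97 hosts -> /25 (126 usable): 192.168.199.0/25
54 hosts -> /26 (62 usable): 192.168.199.128/26
Allocation: 192.168.198.0/24 (191 hosts, 254 usable); 192.168.199.0/25 (97 hosts, 126 usable); 192.168.199.128/26 (54 hosts, 62 usable)


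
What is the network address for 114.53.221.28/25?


IP:   01110010.00110101.11011101.00011100
Mask: 11111111.11111111.11111111.10000000
AND operation:
Net:  01110010.00110101.11011101.00000000
Network: 114.53.221.0/25


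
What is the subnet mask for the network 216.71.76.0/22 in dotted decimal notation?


/22 means 22 network bits, 10 host bits
Binary: 11111111111111111111110000000000
Mask: 255.255.252.0


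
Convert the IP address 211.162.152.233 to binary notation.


211 = 11010011
162 = 10100010
152 = 10011000
233 = 11101001
Binary: 11010011.10100010.10011000.11101001


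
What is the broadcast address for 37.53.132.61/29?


Network: 37.53.132.56/29
Host bits = 3
Set all host bits to 1:
Broadcast: 37.53.132.63


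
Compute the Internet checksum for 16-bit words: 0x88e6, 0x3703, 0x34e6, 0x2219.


Sum all words (with carry folding):
+ 0x88e6 = 0x88e6
+ 0x3703 = 0xbfe9
+ 0x34e6 = 0xf4cf
+ 0x2219 = 0x16e9
One's complement: ~0x16e9
Checksum = 0xe916


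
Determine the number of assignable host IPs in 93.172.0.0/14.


Host bits = 32 - 14 = 18
Total addresses = 2^18 = 262144
Usable = total - 2 (network and broadcast)
Usable hosts: 262142


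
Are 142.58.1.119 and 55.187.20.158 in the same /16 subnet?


Mask: 255.255.0.0
142.58.1.119 AND mask = 142.58.0.0
55.187.20.158 AND mask = 55.187.0.0
No, different subnets (142.58.0.0 vs 55.187.0.0)


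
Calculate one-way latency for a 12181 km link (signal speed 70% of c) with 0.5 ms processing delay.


Speed = 0.7 * 3e5 km/s = 210000 km/s
Propagation delay = 12181 / 210000 = 0.058 s = 58.0048 ms
Processing delay = 0.5 ms
Total one-way latency = 58.5048 ms


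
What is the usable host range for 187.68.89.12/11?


Network: 187.64.0.0
Broadcast: 187.95.255.255
First usable = network + 1
Last usable = broadcast - 1
Range: 187.64.0.1 to 187.95.255.254


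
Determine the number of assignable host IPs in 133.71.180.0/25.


Host bits = 32 - 25 = 7
Total addresses = 2^7 = 128
Usable = total - 2 (network and broadcast)
Usable hosts: 126


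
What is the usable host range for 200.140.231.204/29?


Network: 200.140.231.200
Broadcast: 200.140.231.207
First usable = network + 1
Last usable = broadcast - 1
Range: 200.140.231.201 to 200.140.231.206


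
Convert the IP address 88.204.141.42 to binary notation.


88 = 01011000
204 = 11001100
141 = 10001101
42 = 00101010
Binary: 01011000.11001100.10001101.00101010


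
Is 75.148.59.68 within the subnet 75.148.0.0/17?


Subnet network: 75.148.0.0
Test IP AND mask: 75.148.0.0
Yes, 75.148.59.68 is in 75.148.0.0/17


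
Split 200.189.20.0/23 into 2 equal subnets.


New prefix = 23 + 1 = 24
Each subnet has 256 addresses
  200.189.20.0/24
  200.189.21.0/24
Subnets: 200.189.20.0/24, 200.189.21.0/24


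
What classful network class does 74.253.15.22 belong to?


First octet: 74
Binary: 01001010
0xxxxxxx -> Class A (1-126)
Class A, default mask 255.0.0.0 (/8)


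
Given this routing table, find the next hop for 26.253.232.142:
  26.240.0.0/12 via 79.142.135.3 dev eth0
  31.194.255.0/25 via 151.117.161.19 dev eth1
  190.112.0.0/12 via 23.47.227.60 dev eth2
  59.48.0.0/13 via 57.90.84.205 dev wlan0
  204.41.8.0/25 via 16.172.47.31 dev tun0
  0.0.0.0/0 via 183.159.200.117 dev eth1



Longest prefix match for 26.253.232.142:
  /12 26.240.0.0: MATCH
  /25 31.194.255.0: no
  /12 190.112.0.0: no
  /13 59.48.0.0: no
  /25 204.41.8.0: no
  /0 0.0.0.0: MATCH
Selected: next-hop 79.142.135.3 via eth0 (matched /12)


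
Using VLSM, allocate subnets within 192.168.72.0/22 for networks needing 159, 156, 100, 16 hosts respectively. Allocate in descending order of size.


159 hosts -> /24 (254 usable): 192.168.72.0/24
156 hosts -> /24 (254 usable): 192.168.73.0/24
100 hosts -> /25 (126 usable): 192.168.74.0/25
16 hosts -> /27 (30 usable): 192.168.74.128/27
Allocation: 192.168.72.0/24 (159 hosts, 254 usable); 192.168.73.0/24 (156 hosts, 254 usable); 192.168.74.0/25 (100 hosts, 126 usable); 192.168.74.128/27 (16 hosts, 30 usable)


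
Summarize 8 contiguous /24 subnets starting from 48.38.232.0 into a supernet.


Original prefix: /24
Number of subnets: 8 = 2^3
New prefix = 24 - 3 = 21
Supernet: 48.38.232.0/21


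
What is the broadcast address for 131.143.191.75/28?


Network: 131.143.191.64/28
Host bits = 4
Set all host bits to 1:
Broadcast: 131.143.191.79


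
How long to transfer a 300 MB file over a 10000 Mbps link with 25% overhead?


Effective throughput = 10000 * (1 - 25/100) = 7500 Mbps
File size in Mb = 300 * 8 = 2400 Mb
Time = 2400 / 7500
Time = 0.32 seconds


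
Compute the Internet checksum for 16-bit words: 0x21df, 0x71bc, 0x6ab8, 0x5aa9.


Sum all words (with carry folding):
+ 0x21df = 0x21df
+ 0x71bc = 0x939b
+ 0x6ab8 = 0xfe53
+ 0x5aa9 = 0x58fd
One's complement: ~0x58fd
Checksum = 0xa702


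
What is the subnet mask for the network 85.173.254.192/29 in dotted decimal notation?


/29 means 29 network bits, 3 host bits
Binary: 11111111111111111111111111111000
Mask: 255.255.255.248


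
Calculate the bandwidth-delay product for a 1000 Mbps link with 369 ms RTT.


BDP = bandwidth * RTT
= 1000 Mbps * 369 ms
= 1000 * 1e6 * 369 / 1000 bits
= 369000000 bits
= 46125000 bytes
= 45043.9453 KB
BDP = 369000000 bits (46125000 bytes)


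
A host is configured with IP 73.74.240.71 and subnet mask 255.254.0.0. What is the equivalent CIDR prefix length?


Binary: 11111111.11111110.00000000.00000000
Count leading 1s
Prefix: /15


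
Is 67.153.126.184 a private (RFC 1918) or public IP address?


RFC 1918 private ranges:
  10.0.0.0/8 (10.0.0.0 - 10.255.255.255)
  172.16.0.0/12 (172.16.0.0 - 172.31.255.255)
  192.168.0.0/16 (192.168.0.0 - 192.168.255.255)
Public (not in any RFC 1918 range)


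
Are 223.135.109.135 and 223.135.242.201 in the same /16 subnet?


Mask: 255.255.0.0
223.135.109.135 AND mask = 223.135.0.0
223.135.242.201 AND mask = 223.135.0.0
Yes, same subnet (223.135.0.0)


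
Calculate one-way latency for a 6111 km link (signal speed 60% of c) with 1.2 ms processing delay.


Speed = 0.6 * 3e5 km/s = 180000 km/s
Propagation delay = 6111 / 180000 = 0.034 s = 33.95 ms
Processing delay = 1.2 ms
Total one-way latency = 35.15 ms


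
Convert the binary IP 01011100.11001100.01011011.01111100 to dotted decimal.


01011100 = 92
11001100 = 204
01011011 = 91
01111100 = 124
IP: 92.204.91.124


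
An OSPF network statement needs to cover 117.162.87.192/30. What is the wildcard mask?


Subnet mask: 255.255.255.252
Wildcard = 255.255.255.255 - subnet mask
255 - 255 = 0
255 - 255 = 0
255 - 255 = 0
255 - 252 = 3
Wildcard: 0.0.0.3


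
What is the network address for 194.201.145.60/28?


IP:   11000010.11001001.10010001.00111100
Mask: 11111111.11111111.11111111.11110000
AND operation:
Net:  11000010.11001001.10010001.00110000
Network: 194.201.145.48/28


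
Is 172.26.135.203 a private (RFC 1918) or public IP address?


RFC 1918 private ranges:
  10.0.0.0/8 (10.0.0.0 - 10.255.255.255)
  172.16.0.0/12 (172.16.0.0 - 172.31.255.255)
  192.168.0.0/16 (192.168.0.0 - 192.168.255.255)
Private (in 172.16.0.0/12)


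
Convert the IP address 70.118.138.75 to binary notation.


70 = 01000110
118 = 01110110
138 = 10001010
75 = 01001011
Binary: 01000110.01110110.10001010.01001011


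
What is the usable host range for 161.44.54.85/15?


Network: 161.44.0.0
Broadcast: 161.45.255.255
First usable = network + 1
Last usable = broadcast - 1
Range: 161.44.0.1 to 161.45.255.254


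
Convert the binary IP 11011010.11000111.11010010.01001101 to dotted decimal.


11011010 = 218
11000111 = 199
11010010 = 210
01001101 = 77
IP: 218.199.210.77


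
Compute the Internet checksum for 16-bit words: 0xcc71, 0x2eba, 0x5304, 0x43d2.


Sum all words (with carry folding):
+ 0xcc71 = 0xcc71
+ 0x2eba = 0xfb2b
+ 0x5304 = 0x4e30
+ 0x43d2 = 0x9202
One's complement: ~0x9202
Checksum = 0x6dfd


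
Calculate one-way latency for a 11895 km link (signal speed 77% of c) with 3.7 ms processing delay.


Speed = 0.77 * 3e5 km/s = 231000 km/s
Propagation delay = 11895 / 231000 = 0.0515 s = 51.4935 ms
Processing delay = 3.7 ms
Total one-way latency = 55.1935 ms


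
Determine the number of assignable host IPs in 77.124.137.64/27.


Host bits = 32 - 27 = 5
Total addresses = 2^5 = 32
Usable = total - 2 (network and broadcast)
Usable hosts: 30


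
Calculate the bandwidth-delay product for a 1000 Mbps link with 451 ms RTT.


BDP = bandwidth * RTT
= 1000 Mbps * 451 ms
= 1000 * 1e6 * 451 / 1000 bits
= 451000000 bits
= 56375000 bytes
= 55053.7109 KB
BDP = 451000000 bits (56375000 bytes)


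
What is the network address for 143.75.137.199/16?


IP:   10001111.01001011.10001001.11000111
Mask: 11111111.11111111.00000000.00000000
AND operation:
Net:  10001111.01001011.00000000.00000000
Network: 143.75.0.0/16


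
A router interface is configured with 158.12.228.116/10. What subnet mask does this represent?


/10 means 10 network bits, 22 host bits
Binary: 11111111110000000000000000000000
Mask: 255.192.0.0


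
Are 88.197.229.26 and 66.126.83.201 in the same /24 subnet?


Mask: 255.255.255.0
88.197.229.26 AND mask = 88.197.229.0
66.126.83.201 AND mask = 66.126.83.0
No, different subnets (88.197.229.0 vs 66.126.83.0)


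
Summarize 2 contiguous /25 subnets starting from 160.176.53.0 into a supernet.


Original prefix: /25
Number of subnets: 2 = 2^1
New prefix = 25 - 1 = 24
Supernet: 160.176.53.0/24


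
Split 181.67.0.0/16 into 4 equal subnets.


New prefix = 16 + 2 = 18
Each subnet has 16384 addresses
  181.67.0.0/18
  181.67.64.0/18
  181.67.128.0/18
  181.67.192.0/18
Subnets: 181.67.0.0/18, 181.67.64.0/18, 181.67.128.0/18, 181.67.192.0/18


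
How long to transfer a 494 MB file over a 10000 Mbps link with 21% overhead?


Effective throughput = 10000 * (1 - 21/100) = 7900 Mbps
File size in Mb = 494 * 8 = 3952 Mb
Time = 3952 / 7900
Time = 0.5003 seconds


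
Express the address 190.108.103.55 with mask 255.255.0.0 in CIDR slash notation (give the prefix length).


Binary: 11111111.11111111.00000000.00000000
Count leading 1s
Prefix: /16


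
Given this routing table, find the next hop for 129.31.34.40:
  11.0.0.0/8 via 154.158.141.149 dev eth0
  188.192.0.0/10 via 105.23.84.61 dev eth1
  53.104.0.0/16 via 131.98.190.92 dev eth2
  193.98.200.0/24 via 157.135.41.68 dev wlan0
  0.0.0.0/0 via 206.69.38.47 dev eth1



Longest prefix match for 129.31.34.40:
  /8 11.0.0.0: no
  /10 188.192.0.0: no
  /16 53.104.0.0: no
  /24 193.98.200.0: no
  /0 0.0.0.0: MATCH
Selected: next-hop 206.69.38.47 via eth1 (matched /0)


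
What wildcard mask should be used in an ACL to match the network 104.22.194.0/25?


Subnet mask: 255.255.255.128
Wildcard = 255.255.255.255 - subnet mask
255 - 255 = 0
255 - 255 = 0
255 - 255 = 0
255 - 128 = 127
Wildcard: 0.0.0.127


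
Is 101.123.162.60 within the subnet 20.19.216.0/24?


Subnet network: 20.19.216.0
Test IP AND mask: 101.123.162.0
No, 101.123.162.60 is not in 20.19.216.0/24


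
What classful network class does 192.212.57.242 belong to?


First octet: 192
Binary: 11000000
110xxxxx -> Class C (192-223)
Class C, default mask 255.255.255.0 (/24)


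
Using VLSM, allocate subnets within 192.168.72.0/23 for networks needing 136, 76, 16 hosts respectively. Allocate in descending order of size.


136 hosts -> /24 (254 usable): 192.168.72.0/24
76 hosts -> /25 (126 usable): 192.168.73.0/25
16 hosts -> /27 (30 usable): 192.168.73.128/27
Allocation: 192.168.72.0/24 (136 hosts, 254 usable); 192.168.73.0/25 (76 hosts, 126 usable); 192.168.73.128/27 (16 hosts, 30 usable)


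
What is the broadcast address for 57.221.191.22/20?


Network: 57.221.176.0/20
Host bits = 12
Set all host bits to 1:
Broadcast: 57.221.191.255


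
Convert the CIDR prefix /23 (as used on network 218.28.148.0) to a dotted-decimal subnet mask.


/23 means 23 network bits, 9 host bits
Binary: 11111111111111111111111000000000
Mask: 255.255.254.0


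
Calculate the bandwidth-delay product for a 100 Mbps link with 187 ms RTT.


BDP = bandwidth * RTT
= 100 Mbps * 187 ms
= 100 * 1e6 * 187 / 1000 bits
= 18700000 bits
= 2337500 bytes
= 2282.7148 KB
BDP = 18700000 bits (2337500 bytes)
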